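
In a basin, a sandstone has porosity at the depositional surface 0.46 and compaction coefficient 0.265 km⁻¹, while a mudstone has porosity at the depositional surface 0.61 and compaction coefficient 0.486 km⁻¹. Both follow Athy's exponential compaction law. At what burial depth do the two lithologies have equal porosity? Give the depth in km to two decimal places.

Set n₀ₐ e^(−βₐz) = n₀ᵦ e^(−βᵦz) ⇒ ln(n₀ₐ/n₀ᵦ) = (βₐ − βᵦ)·z
z = ln(0.46/0.61) / (0.265 − 0.486) = -0.2822 / -0.221 = 1.277 km

1.28 km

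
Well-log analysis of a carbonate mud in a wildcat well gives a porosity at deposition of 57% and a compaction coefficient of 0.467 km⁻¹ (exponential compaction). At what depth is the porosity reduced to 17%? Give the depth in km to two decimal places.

Invert Athy's law: z = ln(phi₀/phi) / k
z = ln(0.57/0.17) / 0.467 = ln(3.353) / 0.467 = 1.2098 / 0.467 = 2.591 km

2.59 km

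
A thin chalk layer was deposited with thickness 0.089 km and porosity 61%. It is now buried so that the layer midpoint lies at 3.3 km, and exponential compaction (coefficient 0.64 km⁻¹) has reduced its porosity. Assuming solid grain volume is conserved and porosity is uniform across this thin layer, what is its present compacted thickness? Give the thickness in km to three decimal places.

Porosity at 3.3 km: φ = 0.61·exp(−0.64×3.3) = 0.0738
Solid-volume conservation: h(1−φ) = h₀(1−φ₀) ⇒ h = h₀·(1−φ₀)/(1−φ)
h = 0.089 × (1 − 0.61)/(1 − 0.0738) = 0.089 × 0.4211 = 0.0375 km

0.037 km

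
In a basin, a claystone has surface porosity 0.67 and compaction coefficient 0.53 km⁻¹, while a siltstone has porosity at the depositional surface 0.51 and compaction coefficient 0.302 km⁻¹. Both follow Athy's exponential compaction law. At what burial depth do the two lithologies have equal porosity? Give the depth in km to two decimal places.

1.20 km

Set n₀ₐ e^(−cₐZ) = n₀ᵦ e^(−cᵦZ) ⇒ ln(n₀ₐ/n₀ᵦ) = (cₐ − cᵦ)·Z
Z = ln(0.67/0.51) / (0.53 − 0.302) = 0.2729 / 0.228 = 1.197 km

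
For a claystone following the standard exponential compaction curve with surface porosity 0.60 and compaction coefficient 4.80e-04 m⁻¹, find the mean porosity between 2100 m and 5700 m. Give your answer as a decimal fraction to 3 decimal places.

0.104

Working in km (1 km = 1000 m; k in km⁻¹ = k in m⁻¹ × 1000):
⟨phi⟩ = (1/(Z₂−Z₁)) ∫ phi₀ e^(−kZ) dZ = phi₀·(e^(−k·Z₁) − e^(−k·Z₂)) / (k·(Z₂−Z₁))
e^(−0.48×2.1) = 0.3649; e^(−0.48×5.7) = 0.0648
⟨phi⟩ = 0.6 × (0.3649 − 0.0648) / (0.48 × 3.6) = 0.6 × 0.1737 = 0.1042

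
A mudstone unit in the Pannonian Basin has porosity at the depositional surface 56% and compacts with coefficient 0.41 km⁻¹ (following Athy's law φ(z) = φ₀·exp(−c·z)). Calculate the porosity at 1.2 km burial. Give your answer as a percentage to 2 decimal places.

34.24%

φ = φ₀·exp(−c·z) = 0.56 × exp(−0.41 × 1.2) = 0.56 × exp(−0.492)
  = 0.56 × 0.6114 = 0.3424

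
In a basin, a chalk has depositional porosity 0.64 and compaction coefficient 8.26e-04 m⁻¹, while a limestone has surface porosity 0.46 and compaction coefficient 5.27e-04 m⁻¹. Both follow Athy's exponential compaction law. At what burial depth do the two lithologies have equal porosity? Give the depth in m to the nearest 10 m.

Working in km (1 km = 1000 m; k in km⁻¹ = k in m⁻¹ × 1000):
Set n₀ₐ e^(−kₐd) = n₀ᵦ e^(−kᵦd) ⇒ ln(n₀ₐ/n₀ᵦ) = (kₐ − kᵦ)·d
d = ln(0.64/0.46) / (0.826 − 0.527) = 0.3302 / 0.299 = 1.104 km

1100 m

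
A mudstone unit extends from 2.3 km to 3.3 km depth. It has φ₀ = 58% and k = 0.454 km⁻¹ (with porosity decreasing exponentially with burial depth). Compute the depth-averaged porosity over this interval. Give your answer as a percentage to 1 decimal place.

⟨φ⟩ = (1/(Z₂−Z₁)) ∫ φ₀ e^(−kZ) dZ = φ₀·(e^(−k·Z₁) − e^(−k·Z₂)) / (k·(Z₂−Z₁))
e^(−0.454×2.3) = 0.3520; e^(−0.454×3.3) = 0.2235
⟨φ⟩ = 0.58 × (0.3520 − 0.2235) / (0.454 × 1) = 0.58 × 0.2829 = 0.1641

16.4%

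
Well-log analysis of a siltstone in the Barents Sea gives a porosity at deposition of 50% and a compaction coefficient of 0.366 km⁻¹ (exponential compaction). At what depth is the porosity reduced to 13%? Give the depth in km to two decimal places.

3.68 km

Invert Athy's law: Z = ln(n₀/n) / k
Z = ln(0.5/0.13) / 0.366 = ln(3.846) / 0.366 = 1.3471 / 0.366 = 3.681 km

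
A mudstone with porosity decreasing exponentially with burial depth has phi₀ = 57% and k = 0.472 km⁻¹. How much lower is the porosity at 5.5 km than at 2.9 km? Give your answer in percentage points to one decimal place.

10.3 percentage points

phi(2.9) = 0.57·e^(−0.472×2.9) = 0.1450
phi(5.5) = 0.57·e^(−0.472×5.5) = 0.0425
Δphi = 0.1450 − 0.0425 = 0.1025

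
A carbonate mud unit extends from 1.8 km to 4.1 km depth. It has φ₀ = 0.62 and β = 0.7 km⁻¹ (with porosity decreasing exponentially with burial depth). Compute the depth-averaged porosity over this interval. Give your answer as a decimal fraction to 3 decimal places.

⟨φ⟩ = (1/(d₂−d₁)) ∫ φ₀ e^(−βd) dd = φ₀·(e^(−β·d₁) − e^(−β·d₂)) / (β·(d₂−d₁))
e^(−0.7×1.8) = 0.2837; e^(−0.7×4.1) = 0.0567
⟨φ⟩ = 0.62 × (0.2837 − 0.0567) / (0.7 × 2.3) = 0.62 × 0.1410 = 0.0874

0.087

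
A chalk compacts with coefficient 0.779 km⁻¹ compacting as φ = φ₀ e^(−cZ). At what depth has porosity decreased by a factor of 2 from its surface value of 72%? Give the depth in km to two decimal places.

φ/φ₀ = 1/2 ⇒ exp(−c·Z) = 1/2 ⇒ Z = ln(2) / c
Z = 0.6931 / 0.779 = 0.890 km

0.89 km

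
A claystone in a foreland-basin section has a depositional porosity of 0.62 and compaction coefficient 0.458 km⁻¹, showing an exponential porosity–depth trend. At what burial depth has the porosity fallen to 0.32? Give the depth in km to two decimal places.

1.44 km

Invert Athy's law: z = ln(φ₀/φ) / β
z = ln(0.62/0.32) / 0.458 = ln(1.938) / 0.458 = 0.6614 / 0.458 = 1.444 km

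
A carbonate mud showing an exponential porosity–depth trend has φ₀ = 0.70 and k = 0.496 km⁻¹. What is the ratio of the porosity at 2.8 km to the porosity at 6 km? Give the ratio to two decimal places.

4.89

φ(d₁)/φ(d₂) = e^(−k·d₁)/e^(−k·d₂) = e^{k(d₂−d₁)}
= exp(0.496 × 3.2) = exp(1.587) = 4.8900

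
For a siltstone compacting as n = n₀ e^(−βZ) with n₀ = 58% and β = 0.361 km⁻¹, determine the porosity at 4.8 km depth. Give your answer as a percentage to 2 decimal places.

10.25%

n = n₀·exp(−β·Z) = 0.58 × exp(−0.361 × 4.8) = 0.58 × exp(−1.733)
  = 0.58 × 0.1768 = 0.1025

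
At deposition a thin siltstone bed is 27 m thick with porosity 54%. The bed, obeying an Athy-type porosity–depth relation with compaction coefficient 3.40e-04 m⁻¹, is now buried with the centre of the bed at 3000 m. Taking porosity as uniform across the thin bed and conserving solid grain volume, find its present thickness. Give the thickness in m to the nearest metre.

Working in km (1 km = 1000 m; k in km⁻¹ = k in m⁻¹ × 1000):
Porosity at 3 km: n = 0.54·exp(−0.34×3) = 0.1947
Solid-volume conservation: h(1−n) = h₀(1−n₀) ⇒ h = h₀·(1−n₀)/(1−n)
h = 0.027 × (1 − 0.54)/(1 − 0.1947) = 0.027 × 0.5712 = 0.0154 km

15 m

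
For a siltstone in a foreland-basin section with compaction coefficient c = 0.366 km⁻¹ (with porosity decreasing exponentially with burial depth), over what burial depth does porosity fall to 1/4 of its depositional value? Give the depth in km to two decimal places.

3.79 km

phi/phi₀ = 1/4 ⇒ exp(−c·d) = 1/4 ⇒ d = ln(4) / c
d = 1.3863 / 0.366 = 3.788 km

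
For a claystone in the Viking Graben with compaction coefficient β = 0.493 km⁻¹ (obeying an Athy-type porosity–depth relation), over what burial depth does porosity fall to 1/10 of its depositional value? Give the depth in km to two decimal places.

phi/phi₀ = 1/10 ⇒ exp(−β·Z) = 1/10 ⇒ Z = ln(10) / β
Z = 2.3026 / 0.493 = 4.671 km

4.67 km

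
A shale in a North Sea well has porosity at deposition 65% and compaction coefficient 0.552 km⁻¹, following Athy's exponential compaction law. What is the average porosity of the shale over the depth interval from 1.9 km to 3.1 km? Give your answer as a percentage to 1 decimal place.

16.7%

⟨phi⟩ = (1/(z₂−z₁)) ∫ phi₀ e^(−kz) dz = phi₀·(e^(−k·z₁) − e^(−k·z₂)) / (k·(z₂−z₁))
e^(−0.552×1.9) = 0.3504; e^(−0.552×3.1) = 0.1806
⟨phi⟩ = 0.65 × (0.3504 − 0.1806) / (0.552 × 1.2) = 0.65 × 0.2562 = 0.1665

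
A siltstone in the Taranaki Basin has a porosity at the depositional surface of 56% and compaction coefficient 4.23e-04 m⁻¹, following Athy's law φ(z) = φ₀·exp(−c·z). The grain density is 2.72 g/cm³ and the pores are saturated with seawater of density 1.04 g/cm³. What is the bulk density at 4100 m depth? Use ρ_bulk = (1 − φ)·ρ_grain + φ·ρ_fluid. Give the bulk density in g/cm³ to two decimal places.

Working in km (1 km = 1000 m; c in km⁻¹ = c in m⁻¹ × 1000):
Porosity at depth: φ = 0.56·exp(−0.423×4.1) = 0.56×0.1765 = 0.0989
Bulk density: ρ_b = (1−φ)ρ_g + φ·ρ_f = 0.9011×2.72 + 0.0989×1.04
       = 2.451 + 0.103 = 2.554 g/cm³

2.55 g/cm³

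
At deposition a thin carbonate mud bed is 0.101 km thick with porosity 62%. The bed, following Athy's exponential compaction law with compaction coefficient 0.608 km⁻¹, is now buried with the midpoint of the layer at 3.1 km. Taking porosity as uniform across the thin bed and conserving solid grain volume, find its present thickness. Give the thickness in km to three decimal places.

Porosity at 3.1 km: φ = 0.62·exp(−0.608×3.1) = 0.0942
Solid-volume conservation: h(1−φ) = h₀(1−φ₀) ⇒ h = h₀·(1−φ₀)/(1−φ)
h = 0.101 × (1 − 0.62)/(1 − 0.0942) = 0.101 × 0.4195 = 0.0424 km

0.042 km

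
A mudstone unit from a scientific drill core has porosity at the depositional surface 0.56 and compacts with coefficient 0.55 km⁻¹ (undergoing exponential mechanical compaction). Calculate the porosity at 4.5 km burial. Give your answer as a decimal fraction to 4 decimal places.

n = n₀·exp(−c·d) = 0.56 × exp(−0.55 × 4.5) = 0.56 × exp(−2.475)
  = 0.56 × 0.0842 = 0.0471

0.0471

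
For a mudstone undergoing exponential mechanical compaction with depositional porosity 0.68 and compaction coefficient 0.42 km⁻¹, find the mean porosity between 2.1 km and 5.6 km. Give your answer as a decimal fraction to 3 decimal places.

⟨phi⟩ = (1/(z₂−z₁)) ∫ phi₀ e^(−kz) dz = phi₀·(e^(−k·z₁) − e^(−k·z₂)) / (k·(z₂−z₁))
e^(−0.42×2.1) = 0.4140; e^(−0.42×5.6) = 0.0952
⟨phi⟩ = 0.68 × (0.4140 − 0.0952) / (0.42 × 3.5) = 0.68 × 0.2169 = 0.1475

0.147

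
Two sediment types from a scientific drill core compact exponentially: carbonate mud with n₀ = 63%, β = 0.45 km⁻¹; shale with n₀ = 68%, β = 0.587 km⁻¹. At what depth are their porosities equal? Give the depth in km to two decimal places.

0.56 km

Set n₀ₐ e^(−βₐd) = n₀ᵦ e^(−βᵦd) ⇒ ln(n₀ₐ/n₀ᵦ) = (βₐ − βᵦ)·d
d = ln(0.63/0.68) / (0.45 − 0.587) = -0.0764 / -0.137 = 0.557 km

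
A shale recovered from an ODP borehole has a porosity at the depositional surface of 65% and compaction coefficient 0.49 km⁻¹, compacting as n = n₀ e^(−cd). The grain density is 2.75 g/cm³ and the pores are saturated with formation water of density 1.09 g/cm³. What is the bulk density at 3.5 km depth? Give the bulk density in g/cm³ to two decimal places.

Porosity at depth: n = 0.65·exp(−0.49×3.5) = 0.65×0.1800 = 0.1170
Bulk density: ρ_b = (1−n)ρ_g + n·ρ_f = 0.8830×2.75 + 0.1170×1.09
       = 2.428 + 0.128 = 2.556 g/cm³

2.56 g/cm³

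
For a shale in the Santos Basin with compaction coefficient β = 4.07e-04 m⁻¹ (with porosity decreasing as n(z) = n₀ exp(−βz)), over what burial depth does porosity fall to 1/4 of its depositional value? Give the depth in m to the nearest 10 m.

Working in km (1 km = 1000 m; β in km⁻¹ = β in m⁻¹ × 1000):
n/n₀ = 1/4 ⇒ exp(−β·z) = 1/4 ⇒ z = ln(4) / β
z = 1.3863 / 0.407 = 3.406 km

3410 m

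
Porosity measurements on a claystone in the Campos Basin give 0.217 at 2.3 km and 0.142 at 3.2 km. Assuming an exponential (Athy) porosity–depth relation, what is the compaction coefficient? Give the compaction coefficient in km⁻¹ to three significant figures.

0.471 km⁻¹

Athy: phi(d) = phi₀ e^(−cd) ⇒ phi₁/phi₂ = e^{c(d₂−d₁)} ⇒ c = ln(phi₁/phi₂)/(d₂−d₁)
c = ln(0.217/0.142) / (3.2 − 2.3) = ln(1.528) / 0.9 = 0.4241 / 0.9 = 0.4712 km⁻¹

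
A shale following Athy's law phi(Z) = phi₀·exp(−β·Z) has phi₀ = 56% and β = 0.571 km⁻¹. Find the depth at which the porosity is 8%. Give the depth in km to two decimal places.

Invert Athy's law: Z = ln(phi₀/phi) / β
Z = ln(0.56/0.08) / 0.571 = ln(7) / 0.571 = 1.9459 / 0.571 = 3.408 km

3.41 km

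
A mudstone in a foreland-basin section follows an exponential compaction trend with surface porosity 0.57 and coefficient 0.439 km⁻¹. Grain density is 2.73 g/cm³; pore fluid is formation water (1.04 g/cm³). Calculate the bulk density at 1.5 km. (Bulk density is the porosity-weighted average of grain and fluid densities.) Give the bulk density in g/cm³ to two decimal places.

Porosity at depth: φ = 0.57·exp(−0.439×1.5) = 0.57×0.5176 = 0.2950
Bulk density: ρ_b = (1−φ)ρ_g + φ·ρ_f = 0.7050×2.73 + 0.2950×1.04
       = 1.925 + 0.307 = 2.231 g/cm³

2.23 g/cm³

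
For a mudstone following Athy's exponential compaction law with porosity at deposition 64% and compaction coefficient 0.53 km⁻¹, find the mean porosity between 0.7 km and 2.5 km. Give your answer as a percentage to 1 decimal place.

⟨phi⟩ = (1/(z₂−z₁)) ∫ phi₀ e^(−kz) dz = phi₀·(e^(−k·z₁) − e^(−k·z₂)) / (k·(z₂−z₁))
e^(−0.53×0.7) = 0.6900; e^(−0.53×2.5) = 0.2658
⟨phi⟩ = 0.64 × (0.6900 − 0.2658) / (0.53 × 1.8) = 0.64 × 0.4447 = 0.2846

28.5%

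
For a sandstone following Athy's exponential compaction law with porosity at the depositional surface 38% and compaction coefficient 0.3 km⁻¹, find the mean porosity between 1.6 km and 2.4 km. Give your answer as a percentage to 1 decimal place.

20.9%

⟨n⟩ = (1/(z₂−z₁)) ∫ n₀ e^(−kz) dz = n₀·(e^(−k·z₁) − e^(−k·z₂)) / (k·(z₂−z₁))
e^(−0.3×1.6) = 0.6188; e^(−0.3×2.4) = 0.4868
⟨n⟩ = 0.38 × (0.6188 − 0.4868) / (0.3 × 0.8) = 0.38 × 0.5501 = 0.2090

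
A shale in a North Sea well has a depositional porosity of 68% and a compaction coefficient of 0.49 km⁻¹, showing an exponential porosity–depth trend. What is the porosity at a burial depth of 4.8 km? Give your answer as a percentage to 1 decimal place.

6.5%

phi = phi₀·exp(−c·z) = 0.68 × exp(−0.49 × 4.8) = 0.68 × exp(−2.352)
  = 0.68 × 0.0952 = 0.0647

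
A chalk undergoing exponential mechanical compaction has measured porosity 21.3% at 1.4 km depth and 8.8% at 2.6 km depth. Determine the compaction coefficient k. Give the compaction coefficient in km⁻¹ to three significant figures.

0.737 km⁻¹

Athy: phi(d) = phi₀ e^(−kd) ⇒ phi₁/phi₂ = e^{k(d₂−d₁)} ⇒ k = ln(phi₁/phi₂)/(d₂−d₁)
k = ln(0.213/0.088) / (2.6 − 1.4) = ln(2.42) / 1.2 = 0.8840 / 1.2 = 0.7366 km⁻¹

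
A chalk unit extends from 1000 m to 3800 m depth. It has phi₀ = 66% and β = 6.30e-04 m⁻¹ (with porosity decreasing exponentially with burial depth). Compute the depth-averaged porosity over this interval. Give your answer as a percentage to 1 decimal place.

Working in km (1 km = 1000 m; β in km⁻¹ = β in m⁻¹ × 1000):
⟨phi⟩ = (1/(d₂−d₁)) ∫ phi₀ e^(−βd) dd = phi₀·(e^(−β·d₁) − e^(−β·d₂)) / (β·(d₂−d₁))
e^(−0.63×1) = 0.5326; e^(−0.63×3.8) = 0.0913
⟨phi⟩ = 0.66 × (0.5326 − 0.0913) / (0.63 × 2.8) = 0.66 × 0.2502 = 0.1651

16.5%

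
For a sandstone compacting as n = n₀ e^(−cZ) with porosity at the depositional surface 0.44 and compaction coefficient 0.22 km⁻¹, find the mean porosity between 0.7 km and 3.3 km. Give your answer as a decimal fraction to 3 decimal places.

0.287

⟨n⟩ = (1/(Z₂−Z₁)) ∫ n₀ e^(−cZ) dZ = n₀·(e^(−c·Z₁) − e^(−c·Z₂)) / (c·(Z₂−Z₁))
e^(−0.22×0.7) = 0.8573; e^(−0.22×3.3) = 0.4838
⟨n⟩ = 0.44 × (0.8573 − 0.4838) / (0.22 × 2.6) = 0.44 × 0.6529 = 0.2873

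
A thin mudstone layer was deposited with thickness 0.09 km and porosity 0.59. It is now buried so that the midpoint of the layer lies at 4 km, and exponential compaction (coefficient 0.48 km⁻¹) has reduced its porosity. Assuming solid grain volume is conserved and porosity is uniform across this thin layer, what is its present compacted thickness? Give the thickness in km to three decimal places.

Porosity at 4 km: φ = 0.59·exp(−0.48×4) = 0.0865
Solid-volume conservation: h(1−φ) = h₀(1−φ₀) ⇒ h = h₀·(1−φ₀)/(1−φ)
h = 0.09 × (1 − 0.59)/(1 − 0.0865) = 0.09 × 0.4488 = 0.0404 km

0.040 km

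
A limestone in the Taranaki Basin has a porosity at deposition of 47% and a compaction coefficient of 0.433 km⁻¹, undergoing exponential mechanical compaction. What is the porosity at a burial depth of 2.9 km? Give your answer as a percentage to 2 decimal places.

φ = φ₀·exp(−β·d) = 0.47 × exp(−0.433 × 2.9) = 0.47 × exp(−1.256)
  = 0.47 × 0.2849 = 0.1339

13.39%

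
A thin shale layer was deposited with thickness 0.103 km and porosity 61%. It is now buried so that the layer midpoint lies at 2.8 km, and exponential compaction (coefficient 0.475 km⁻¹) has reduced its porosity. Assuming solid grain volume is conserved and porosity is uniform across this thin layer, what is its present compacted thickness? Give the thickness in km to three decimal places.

0.048 km

Porosity at 2.8 km: phi = 0.61·exp(−0.475×2.8) = 0.1613
Solid-volume conservation: h(1−phi) = h₀(1−phi₀) ⇒ h = h₀·(1−phi₀)/(1−phi)
h = 0.103 × (1 − 0.61)/(1 − 0.1613) = 0.103 × 0.4650 = 0.0479 km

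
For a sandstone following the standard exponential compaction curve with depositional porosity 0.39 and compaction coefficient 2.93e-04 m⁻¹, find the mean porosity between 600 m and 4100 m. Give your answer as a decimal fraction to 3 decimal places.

Working in km (1 km = 1000 m; β in km⁻¹ = β in m⁻¹ × 1000):
⟨φ⟩ = (1/(z₂−z₁)) ∫ φ₀ e^(−βz) dz = φ₀·(e^(−β·z₁) − e^(−β·z₂)) / (β·(z₂−z₁))
e^(−0.293×0.6) = 0.8388; e^(−0.293×4.1) = 0.3008
⟨φ⟩ = 0.39 × (0.8388 − 0.3008) / (0.293 × 3.5) = 0.39 × 0.5246 = 0.2046

0.205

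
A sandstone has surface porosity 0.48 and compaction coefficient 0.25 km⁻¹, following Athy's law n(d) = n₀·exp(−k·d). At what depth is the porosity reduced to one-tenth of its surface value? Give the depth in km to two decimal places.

9.21 km

n/n₀ = 1/10 ⇒ exp(−k·d) = 1/10 ⇒ d = ln(10) / k
d = 2.3026 / 0.25 = 9.210 km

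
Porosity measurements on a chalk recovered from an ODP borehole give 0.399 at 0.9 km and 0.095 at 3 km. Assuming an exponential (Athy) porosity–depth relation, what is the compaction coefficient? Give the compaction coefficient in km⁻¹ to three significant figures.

Athy: φ(d) = φ₀ e^(−cd) ⇒ φ₁/φ₂ = e^{c(d₂−d₁)} ⇒ c = ln(φ₁/φ₂)/(d₂−d₁)
c = ln(0.399/0.095) / (3 − 0.9) = ln(4.2) / 2.1 = 1.4351 / 2.1 = 0.6834 km⁻¹

0.683 km⁻¹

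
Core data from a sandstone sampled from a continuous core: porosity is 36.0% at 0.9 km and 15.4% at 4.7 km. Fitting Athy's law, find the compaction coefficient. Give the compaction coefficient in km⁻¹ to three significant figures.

Athy: n(z) = n₀ e^(−βz) ⇒ n₁/n₂ = e^{β(z₂−z₁)} ⇒ β = ln(n₁/n₂)/(z₂−z₁)
β = ln(0.36/0.154) / (4.7 − 0.9) = ln(2.338) / 3.8 = 0.8492 / 3.8 = 0.2235 km⁻¹

0.223 km⁻¹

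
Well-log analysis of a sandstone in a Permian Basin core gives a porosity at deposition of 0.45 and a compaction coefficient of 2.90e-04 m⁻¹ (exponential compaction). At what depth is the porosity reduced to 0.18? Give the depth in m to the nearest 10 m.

Working in km (1 km = 1000 m; k in km⁻¹ = k in m⁻¹ × 1000):
Invert Athy's law: z = ln(φ₀/φ) / k
z = ln(0.45/0.18) / 0.29 = ln(2.5) / 0.29 = 0.9163 / 0.29 = 3.160 km

3160 m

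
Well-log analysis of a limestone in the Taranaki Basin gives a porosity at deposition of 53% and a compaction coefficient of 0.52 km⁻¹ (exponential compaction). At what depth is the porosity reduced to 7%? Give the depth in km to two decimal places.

Invert Athy's law: Z = ln(n₀/n) / c
Z = ln(0.53/0.07) / 0.52 = ln(7.571) / 0.52 = 2.0244 / 0.52 = 3.893 km

3.89 km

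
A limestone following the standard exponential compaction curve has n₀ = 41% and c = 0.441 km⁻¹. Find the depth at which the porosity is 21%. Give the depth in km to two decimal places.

Invert Athy's law: Z = ln(n₀/n) / c
Z = ln(0.41/0.21) / 0.441 = ln(1.952) / 0.441 = 0.6690 / 0.441 = 1.517 km

1.52 km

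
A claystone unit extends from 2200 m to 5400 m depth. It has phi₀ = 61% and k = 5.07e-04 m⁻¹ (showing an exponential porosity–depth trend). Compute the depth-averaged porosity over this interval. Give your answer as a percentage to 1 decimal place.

9.9%

Working in km (1 km = 1000 m; k in km⁻¹ = k in m⁻¹ × 1000):
⟨phi⟩ = (1/(Z₂−Z₁)) ∫ phi₀ e^(−kZ) dZ = phi₀·(e^(−k·Z₁) − e^(−k·Z₂)) / (k·(Z₂−Z₁))
e^(−0.507×2.2) = 0.3278; e^(−0.507×5.4) = 0.0647
⟨phi⟩ = 0.61 × (0.3278 − 0.0647) / (0.507 × 3.2) = 0.61 × 0.1621 = 0.0989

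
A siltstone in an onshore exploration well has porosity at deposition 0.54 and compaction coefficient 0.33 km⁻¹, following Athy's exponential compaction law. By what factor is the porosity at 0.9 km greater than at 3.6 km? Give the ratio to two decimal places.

2.44

phi(z₁)/phi(z₂) = e^(−k·z₁)/e^(−k·z₂) = e^{k(z₂−z₁)}
= exp(0.33 × 2.7) = exp(0.891) = 2.4376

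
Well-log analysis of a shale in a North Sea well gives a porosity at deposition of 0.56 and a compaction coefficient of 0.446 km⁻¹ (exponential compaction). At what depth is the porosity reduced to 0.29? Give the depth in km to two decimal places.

Invert Athy's law: d = ln(φ₀/φ) / k
d = ln(0.56/0.29) / 0.446 = ln(1.931) / 0.446 = 0.6581 / 0.446 = 1.475 km

1.48 km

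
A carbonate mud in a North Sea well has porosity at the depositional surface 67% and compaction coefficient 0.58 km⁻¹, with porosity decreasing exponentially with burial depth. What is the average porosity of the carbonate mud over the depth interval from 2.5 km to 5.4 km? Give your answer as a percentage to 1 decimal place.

⟨φ⟩ = (1/(Z₂−Z₁)) ∫ φ₀ e^(−cZ) dZ = φ₀·(e^(−c·Z₁) − e^(−c·Z₂)) / (c·(Z₂−Z₁))
e^(−0.58×2.5) = 0.2346; e^(−0.58×5.4) = 0.0436
⟨φ⟩ = 0.67 × (0.2346 − 0.0436) / (0.58 × 2.9) = 0.67 × 0.1135 = 0.0761

7.6%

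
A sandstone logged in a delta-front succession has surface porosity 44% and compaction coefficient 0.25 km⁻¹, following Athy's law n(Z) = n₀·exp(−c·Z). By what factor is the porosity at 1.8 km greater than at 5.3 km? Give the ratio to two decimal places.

n(Z₁)/n(Z₂) = e^(−c·Z₁)/e^(−c·Z₂) = e^{c(Z₂−Z₁)}
= exp(0.25 × 3.5) = exp(0.875) = 2.3989

2.40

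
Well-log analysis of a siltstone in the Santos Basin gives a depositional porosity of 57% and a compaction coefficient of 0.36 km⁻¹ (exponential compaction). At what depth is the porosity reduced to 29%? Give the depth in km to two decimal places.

Invert Athy's law: z = ln(n₀/n) / c
z = ln(0.57/0.29) / 0.36 = ln(1.966) / 0.36 = 0.6758 / 0.36 = 1.877 km

1.88 km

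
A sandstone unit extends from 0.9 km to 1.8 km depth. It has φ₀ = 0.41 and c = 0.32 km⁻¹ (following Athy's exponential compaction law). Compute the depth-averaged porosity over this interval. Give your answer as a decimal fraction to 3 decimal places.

⟨φ⟩ = (1/(z₂−z₁)) ∫ φ₀ e^(−cz) dz = φ₀·(e^(−c·z₁) − e^(−c·z₂)) / (c·(z₂−z₁))
e^(−0.32×0.9) = 0.7498; e^(−0.32×1.8) = 0.5621
⟨φ⟩ = 0.41 × (0.7498 − 0.5621) / (0.32 × 0.9) = 0.41 × 0.6515 = 0.2671

0.267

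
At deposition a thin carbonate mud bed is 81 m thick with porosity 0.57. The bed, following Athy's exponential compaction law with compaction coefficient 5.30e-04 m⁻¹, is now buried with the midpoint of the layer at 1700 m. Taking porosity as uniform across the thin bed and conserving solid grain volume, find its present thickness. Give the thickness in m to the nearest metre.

45 m

Working in km (1 km = 1000 m; c in km⁻¹ = c in m⁻¹ × 1000):
Porosity at 1.7 km: φ = 0.57·exp(−0.53×1.7) = 0.2315
Solid-volume conservation: h(1−φ) = h₀(1−φ₀) ⇒ h = h₀·(1−φ₀)/(1−φ)
h = 0.081 × (1 − 0.57)/(1 − 0.2315) = 0.081 × 0.5595 = 0.0453 km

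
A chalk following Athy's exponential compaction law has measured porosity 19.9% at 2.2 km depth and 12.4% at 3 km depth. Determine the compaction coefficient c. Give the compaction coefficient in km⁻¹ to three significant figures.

0.591 km⁻¹

Athy: φ(d) = φ₀ e^(−cd) ⇒ φ₁/φ₂ = e^{c(d₂−d₁)} ⇒ c = ln(φ₁/φ₂)/(d₂−d₁)
c = ln(0.199/0.124) / (3 − 2.2) = ln(1.605) / 0.8 = 0.4730 / 0.8 = 0.5913 km⁻¹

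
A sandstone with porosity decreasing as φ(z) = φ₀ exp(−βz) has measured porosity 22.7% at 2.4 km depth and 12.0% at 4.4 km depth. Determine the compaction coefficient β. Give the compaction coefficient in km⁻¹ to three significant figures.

0.319 km⁻¹

Athy: φ(z) = φ₀ e^(−βz) ⇒ φ₁/φ₂ = e^{β(z₂−z₁)} ⇒ β = ln(φ₁/φ₂)/(z₂−z₁)
β = ln(0.227/0.12) / (4.4 − 2.4) = ln(1.892) / 2 = 0.6375 / 2 = 0.3187 km⁻¹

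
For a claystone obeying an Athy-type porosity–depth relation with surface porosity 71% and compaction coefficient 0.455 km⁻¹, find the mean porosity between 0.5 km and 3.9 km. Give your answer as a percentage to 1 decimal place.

28.8%

⟨φ⟩ = (1/(d₂−d₁)) ∫ φ₀ e^(−βd) dd = φ₀·(e^(−β·d₁) − e^(−β·d₂)) / (β·(d₂−d₁))
e^(−0.455×0.5) = 0.7965; e^(−0.455×3.9) = 0.1696
⟨φ⟩ = 0.71 × (0.7965 − 0.1696) / (0.455 × 3.4) = 0.71 × 0.4053 = 0.2877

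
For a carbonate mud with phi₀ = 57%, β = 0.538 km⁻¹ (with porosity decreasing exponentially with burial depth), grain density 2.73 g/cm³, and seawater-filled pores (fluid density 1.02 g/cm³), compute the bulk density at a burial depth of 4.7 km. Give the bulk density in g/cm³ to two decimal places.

Porosity at depth: phi = 0.57·exp(−0.538×4.7) = 0.57×0.0798 = 0.0455
Bulk density: ρ_b = (1−phi)ρ_g + phi·ρ_f = 0.9545×2.73 + 0.0455×1.02
       = 2.606 + 0.046 = 2.652 g/cm³

2.65 g/cm³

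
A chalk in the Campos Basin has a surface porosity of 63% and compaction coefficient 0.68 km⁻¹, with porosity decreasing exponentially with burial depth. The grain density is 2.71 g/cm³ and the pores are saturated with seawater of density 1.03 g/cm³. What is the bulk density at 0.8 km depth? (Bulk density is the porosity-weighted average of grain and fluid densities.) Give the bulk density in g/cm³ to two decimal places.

Porosity at depth: phi = 0.63·exp(−0.68×0.8) = 0.63×0.5804 = 0.3657
Bulk density: ρ_b = (1−phi)ρ_g + phi·ρ_f = 0.6343×2.71 + 0.3657×1.03
       = 1.719 + 0.377 = 2.096 g/cm³

2.10 g/cm³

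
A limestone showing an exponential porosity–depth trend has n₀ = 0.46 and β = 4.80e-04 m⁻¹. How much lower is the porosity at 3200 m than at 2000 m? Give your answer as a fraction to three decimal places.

0.077

Working in km (1 km = 1000 m; β in km⁻¹ = β in m⁻¹ × 1000):
n(2) = 0.46·e^(−0.48×2) = 0.1761
n(3.2) = 0.46·e^(−0.48×3.2) = 0.0990
Δn = 0.1761 − 0.0990 = 0.0771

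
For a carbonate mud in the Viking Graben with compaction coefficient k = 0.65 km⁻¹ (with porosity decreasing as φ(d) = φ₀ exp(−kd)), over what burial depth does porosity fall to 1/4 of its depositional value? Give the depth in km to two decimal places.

2.13 km

φ/φ₀ = 1/4 ⇒ exp(−k·d) = 1/4 ⇒ d = ln(4) / k
d = 1.3863 / 0.65 = 2.133 km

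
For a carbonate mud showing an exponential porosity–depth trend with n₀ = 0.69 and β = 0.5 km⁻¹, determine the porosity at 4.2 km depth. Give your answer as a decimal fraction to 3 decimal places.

n = n₀·exp(−β·z) = 0.69 × exp(−0.5 × 4.2) = 0.69 × exp(−2.1)
  = 0.69 × 0.1225 = 0.0845

0.084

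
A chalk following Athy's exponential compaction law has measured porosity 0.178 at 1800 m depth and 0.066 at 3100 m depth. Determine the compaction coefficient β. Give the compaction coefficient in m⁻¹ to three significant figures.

0.000763 m⁻¹

Working in km (1 km = 1000 m; β in km⁻¹ = β in m⁻¹ × 1000):
Athy: n(d) = n₀ e^(−βd) ⇒ n₁/n₂ = e^{β(d₂−d₁)} ⇒ β = ln(n₁/n₂)/(d₂−d₁)
β = ln(0.178/0.066) / (3.1 − 1.8) = ln(2.697) / 1.3 = 0.9921 / 1.3 = 0.7632 km⁻¹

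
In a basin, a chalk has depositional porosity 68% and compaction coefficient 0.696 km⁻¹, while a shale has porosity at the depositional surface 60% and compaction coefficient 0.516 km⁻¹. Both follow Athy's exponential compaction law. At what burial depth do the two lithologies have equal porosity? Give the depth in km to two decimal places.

0.70 km

Set phi₀ₐ e^(−βₐz) = phi₀ᵦ e^(−βᵦz) ⇒ ln(phi₀ₐ/phi₀ᵦ) = (βₐ − βᵦ)·z
z = ln(0.68/0.6) / (0.696 − 0.516) = 0.1252 / 0.18 = 0.695 km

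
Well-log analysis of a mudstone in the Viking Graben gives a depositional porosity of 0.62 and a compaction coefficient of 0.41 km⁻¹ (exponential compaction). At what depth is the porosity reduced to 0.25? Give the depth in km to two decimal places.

2.22 km

Invert Athy's law: z = ln(φ₀/φ) / k
z = ln(0.62/0.25) / 0.41 = ln(2.48) / 0.41 = 0.9083 / 0.41 = 2.215 km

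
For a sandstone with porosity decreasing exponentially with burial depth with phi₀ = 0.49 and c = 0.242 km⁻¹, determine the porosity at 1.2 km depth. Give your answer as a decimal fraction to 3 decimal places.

phi = phi₀·exp(−c·Z) = 0.49 × exp(−0.242 × 1.2) = 0.49 × exp(−0.2904)
  = 0.49 × 0.7480 = 0.3665

0.367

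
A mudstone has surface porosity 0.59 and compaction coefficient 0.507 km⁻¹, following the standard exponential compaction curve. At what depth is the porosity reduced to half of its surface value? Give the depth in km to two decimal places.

1.37 km

φ/φ₀ = 1/2 ⇒ exp(−k·z) = 1/2 ⇒ z = ln(2) / k
z = 0.6931 / 0.507 = 1.367 km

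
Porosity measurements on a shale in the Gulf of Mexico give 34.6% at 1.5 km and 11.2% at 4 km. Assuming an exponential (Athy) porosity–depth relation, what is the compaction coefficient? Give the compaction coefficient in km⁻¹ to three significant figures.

Athy: n(z) = n₀ e^(−kz) ⇒ n₁/n₂ = e^{k(z₂−z₁)} ⇒ k = ln(n₁/n₂)/(z₂−z₁)
k = ln(0.346/0.112) / (4 − 1.5) = ln(3.089) / 2.5 = 1.1279 / 2.5 = 0.4512 km⁻¹

0.451 km⁻¹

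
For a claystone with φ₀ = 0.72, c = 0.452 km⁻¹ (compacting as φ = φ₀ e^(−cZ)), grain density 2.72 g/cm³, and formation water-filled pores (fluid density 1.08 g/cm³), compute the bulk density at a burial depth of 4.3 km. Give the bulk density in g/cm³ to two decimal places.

2.55 g/cm³

Porosity at depth: φ = 0.72·exp(−0.452×4.3) = 0.72×0.1432 = 0.1031
Bulk density: ρ_b = (1−φ)ρ_g + φ·ρ_f = 0.8969×2.72 + 0.1031×1.08
       = 2.440 + 0.111 = 2.551 g/cm³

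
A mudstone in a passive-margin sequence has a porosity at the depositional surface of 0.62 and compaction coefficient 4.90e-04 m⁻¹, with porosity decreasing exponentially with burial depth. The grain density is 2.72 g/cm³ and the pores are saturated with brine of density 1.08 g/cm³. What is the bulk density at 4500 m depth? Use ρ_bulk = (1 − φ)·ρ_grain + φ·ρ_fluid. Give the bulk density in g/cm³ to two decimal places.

2.61 g/cm³

Working in km (1 km = 1000 m; c in km⁻¹ = c in m⁻¹ × 1000):
Porosity at depth: φ = 0.62·exp(−0.49×4.5) = 0.62×0.1103 = 0.0684
Bulk density: ρ_b = (1−φ)ρ_g + φ·ρ_f = 0.9316×2.72 + 0.0684×1.08
       = 2.534 + 0.074 = 2.608 g/cm³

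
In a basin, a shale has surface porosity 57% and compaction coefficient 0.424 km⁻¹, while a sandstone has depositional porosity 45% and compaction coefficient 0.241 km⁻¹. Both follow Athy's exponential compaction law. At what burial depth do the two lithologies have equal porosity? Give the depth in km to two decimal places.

Set φ₀ₐ e^(−kₐz) = φ₀ᵦ e^(−kᵦz) ⇒ ln(φ₀ₐ/φ₀ᵦ) = (kₐ − kᵦ)·z
z = ln(0.57/0.45) / (0.424 − 0.241) = 0.2364 / 0.183 = 1.292 km

1.29 km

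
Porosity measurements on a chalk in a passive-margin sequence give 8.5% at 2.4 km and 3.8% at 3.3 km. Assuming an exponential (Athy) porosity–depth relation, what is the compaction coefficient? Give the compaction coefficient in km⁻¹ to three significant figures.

0.895 km⁻¹

Athy: n(z) = n₀ e^(−kz) ⇒ n₁/n₂ = e^{k(z₂−z₁)} ⇒ k = ln(n₁/n₂)/(z₂−z₁)
k = ln(0.085/0.038) / (3.3 − 2.4) = ln(2.237) / 0.9 = 0.8051 / 0.9 = 0.8945 km⁻¹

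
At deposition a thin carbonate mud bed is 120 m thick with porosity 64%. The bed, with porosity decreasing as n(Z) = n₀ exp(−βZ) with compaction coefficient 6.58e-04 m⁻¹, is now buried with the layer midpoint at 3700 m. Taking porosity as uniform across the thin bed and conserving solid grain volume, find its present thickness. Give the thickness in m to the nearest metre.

Working in km (1 km = 1000 m; β in km⁻¹ = β in m⁻¹ × 1000):
Porosity at 3.7 km: n = 0.64·exp(−0.658×3.7) = 0.0561
Solid-volume conservation: h(1−n) = h₀(1−n₀) ⇒ h = h₀·(1−n₀)/(1−n)
h = 0.12 × (1 − 0.64)/(1 − 0.0561) = 0.12 × 0.3814 = 0.0458 km

46 m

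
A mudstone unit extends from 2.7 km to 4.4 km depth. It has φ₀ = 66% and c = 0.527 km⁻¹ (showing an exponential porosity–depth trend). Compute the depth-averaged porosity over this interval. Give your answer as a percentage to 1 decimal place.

10.5%

⟨φ⟩ = (1/(d₂−d₁)) ∫ φ₀ e^(−cd) dd = φ₀·(e^(−c·d₁) − e^(−c·d₂)) / (c·(d₂−d₁))
e^(−0.527×2.7) = 0.2410; e^(−0.527×4.4) = 0.0984
⟨φ⟩ = 0.66 × (0.2410 − 0.0984) / (0.527 × 1.7) = 0.66 × 0.1592 = 0.1051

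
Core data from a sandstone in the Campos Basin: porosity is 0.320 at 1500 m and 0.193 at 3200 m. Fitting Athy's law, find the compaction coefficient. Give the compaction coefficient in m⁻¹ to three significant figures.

Working in km (1 km = 1000 m; k in km⁻¹ = k in m⁻¹ × 1000):
Athy: n(z) = n₀ e^(−kz) ⇒ n₁/n₂ = e^{k(z₂−z₁)} ⇒ k = ln(n₁/n₂)/(z₂−z₁)
k = ln(0.32/0.193) / (3.2 − 1.5) = ln(1.658) / 1.7 = 0.5056 / 1.7 = 0.2974 km⁻¹

0.000297 m⁻¹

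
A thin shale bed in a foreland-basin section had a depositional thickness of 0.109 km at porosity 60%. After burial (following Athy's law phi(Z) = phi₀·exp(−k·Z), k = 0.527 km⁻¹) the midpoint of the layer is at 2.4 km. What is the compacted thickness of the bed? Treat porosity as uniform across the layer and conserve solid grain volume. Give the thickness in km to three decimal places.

Porosity at 2.4 km: phi = 0.6·exp(−0.527×2.4) = 0.1694
Solid-volume conservation: h(1−phi) = h₀(1−phi₀) ⇒ h = h₀·(1−phi₀)/(1−phi)
h = 0.109 × (1 − 0.6)/(1 − 0.1694) = 0.109 × 0.4816 = 0.0525 km

0.052 km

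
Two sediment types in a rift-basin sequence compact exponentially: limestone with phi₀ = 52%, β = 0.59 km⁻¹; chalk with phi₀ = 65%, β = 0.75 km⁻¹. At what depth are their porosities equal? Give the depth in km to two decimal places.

Set phi₀ₐ e^(−βₐZ) = phi₀ᵦ e^(−βᵦZ) ⇒ ln(phi₀ₐ/phi₀ᵦ) = (βₐ − βᵦ)·Z
Z = ln(0.52/0.65) / (0.59 − 0.75) = -0.2231 / -0.16 = 1.395 km

1.39 km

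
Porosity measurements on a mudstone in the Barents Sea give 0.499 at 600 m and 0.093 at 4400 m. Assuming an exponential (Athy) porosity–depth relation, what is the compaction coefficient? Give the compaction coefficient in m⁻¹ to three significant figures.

0.000442 m⁻¹

Working in km (1 km = 1000 m; k in km⁻¹ = k in m⁻¹ × 1000):
Athy: phi(d) = phi₀ e^(−kd) ⇒ phi₁/phi₂ = e^{k(d₂−d₁)} ⇒ k = ln(phi₁/phi₂)/(d₂−d₁)
k = ln(0.499/0.093) / (4.4 − 0.6) = ln(5.366) / 3.8 = 1.6800 / 3.8 = 0.4421 km⁻¹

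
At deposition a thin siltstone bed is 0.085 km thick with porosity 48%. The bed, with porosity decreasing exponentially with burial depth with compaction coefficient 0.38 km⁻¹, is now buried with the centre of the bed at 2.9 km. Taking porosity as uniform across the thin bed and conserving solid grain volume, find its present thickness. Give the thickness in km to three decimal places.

0.053 km

Porosity at 2.9 km: phi = 0.48·exp(−0.38×2.9) = 0.1595
Solid-volume conservation: h(1−phi) = h₀(1−phi₀) ⇒ h = h₀·(1−phi₀)/(1−phi)
h = 0.085 × (1 − 0.48)/(1 − 0.1595) = 0.085 × 0.6186 = 0.0526 km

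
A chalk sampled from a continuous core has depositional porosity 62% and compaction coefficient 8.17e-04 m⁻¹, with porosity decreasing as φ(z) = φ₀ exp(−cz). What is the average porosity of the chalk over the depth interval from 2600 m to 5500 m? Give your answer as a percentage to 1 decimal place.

2.8%

Working in km (1 km = 1000 m; c in km⁻¹ = c in m⁻¹ × 1000):
⟨φ⟩ = (1/(z₂−z₁)) ∫ φ₀ e^(−cz) dz = φ₀·(e^(−c·z₁) − e^(−c·z₂)) / (c·(z₂−z₁))
e^(−0.817×2.6) = 0.1195; e^(−0.817×5.5) = 0.0112
⟨φ⟩ = 0.62 × (0.1195 − 0.0112) / (0.817 × 2.9) = 0.62 × 0.0457 = 0.0284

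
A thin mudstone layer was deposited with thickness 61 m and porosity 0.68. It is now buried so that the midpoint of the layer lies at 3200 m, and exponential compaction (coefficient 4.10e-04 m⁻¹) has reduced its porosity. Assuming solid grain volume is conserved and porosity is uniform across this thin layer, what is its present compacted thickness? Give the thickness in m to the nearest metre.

24 m

Working in km (1 km = 1000 m; β in km⁻¹ = β in m⁻¹ × 1000):
Porosity at 3.2 km: φ = 0.68·exp(−0.41×3.2) = 0.1831
Solid-volume conservation: h(1−φ) = h₀(1−φ₀) ⇒ h = h₀·(1−φ₀)/(1−φ)
h = 0.061 × (1 − 0.68)/(1 − 0.1831) = 0.061 × 0.3917 = 0.0239 km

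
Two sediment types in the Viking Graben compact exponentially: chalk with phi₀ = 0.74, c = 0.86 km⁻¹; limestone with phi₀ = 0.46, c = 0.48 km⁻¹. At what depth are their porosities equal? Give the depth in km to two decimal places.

Set phi₀ₐ e^(−cₐZ) = phi₀ᵦ e^(−cᵦZ) ⇒ ln(phi₀ₐ/phi₀ᵦ) = (cₐ − cᵦ)·Z
Z = ln(0.74/0.46) / (0.86 − 0.48) = 0.4754 / 0.38 = 1.251 km

1.25 km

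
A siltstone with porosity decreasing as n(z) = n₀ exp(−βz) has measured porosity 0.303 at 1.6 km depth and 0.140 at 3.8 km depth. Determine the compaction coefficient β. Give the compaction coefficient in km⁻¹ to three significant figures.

Athy: n(z) = n₀ e^(−βz) ⇒ n₁/n₂ = e^{β(z₂−z₁)} ⇒ β = ln(n₁/n₂)/(z₂−z₁)
β = ln(0.303/0.14) / (3.8 − 1.6) = ln(2.164) / 2.2 = 0.7721 / 2.2 = 0.351 km⁻¹

0.351 km⁻¹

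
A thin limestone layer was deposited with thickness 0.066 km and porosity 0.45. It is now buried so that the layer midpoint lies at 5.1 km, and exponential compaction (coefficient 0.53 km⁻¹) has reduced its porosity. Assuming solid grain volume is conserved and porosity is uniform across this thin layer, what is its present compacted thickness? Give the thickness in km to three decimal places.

0.037 km

Porosity at 5.1 km: φ = 0.45·exp(−0.53×5.1) = 0.0302
Solid-volume conservation: h(1−φ) = h₀(1−φ₀) ⇒ h = h₀·(1−φ₀)/(1−φ)
h = 0.066 × (1 − 0.45)/(1 − 0.0302) = 0.066 × 0.5671 = 0.0374 km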